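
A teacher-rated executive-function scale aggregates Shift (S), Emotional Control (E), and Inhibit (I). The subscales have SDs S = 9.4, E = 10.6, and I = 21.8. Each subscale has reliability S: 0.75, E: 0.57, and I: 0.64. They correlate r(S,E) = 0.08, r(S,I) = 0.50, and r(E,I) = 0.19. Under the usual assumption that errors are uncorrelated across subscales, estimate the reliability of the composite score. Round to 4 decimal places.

0.7547

Var(S+E+I) = 9.4² + 10.6² + 21.8² + 2·[9.4·10.6·0.08 + 9.4·21.8·0.50 + 10.6·21.8·0.19] = 675.96 + 308.673 = 984.633.
Because errors are independent across components, Cov(Tᵢ,Tⱼ) = Cov(Xᵢ,Xⱼ); the off-diagonal part of the true-score variance is the same as above.
True-score variance = [9.4²·0.75 + 10.6²·0.57 + 21.8²·0.64] + 308.673 = 434.469 + 308.673 = 743.142.
Reliability = 743.142 / 984.633 = 0.7547.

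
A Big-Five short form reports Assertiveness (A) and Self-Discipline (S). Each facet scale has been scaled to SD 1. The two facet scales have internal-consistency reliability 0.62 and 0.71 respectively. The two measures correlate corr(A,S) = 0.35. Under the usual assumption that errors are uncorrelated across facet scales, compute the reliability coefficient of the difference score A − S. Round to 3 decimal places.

0.485

Var(A−S) = 1 + 1 − 2·0.35 = 2 − 0.7 = 1.3.
With uncorrelated errors the cross-covariances are all true-score covariance, so they carry over unchanged; only the diagonal terms shrink to ρᵢσᵢ².
True-score variance = [0.62 + 0.71] − 0.7 = 1.33 − 0.7 = 0.63.
Reliability = 0.63 / 1.3 = 0.485.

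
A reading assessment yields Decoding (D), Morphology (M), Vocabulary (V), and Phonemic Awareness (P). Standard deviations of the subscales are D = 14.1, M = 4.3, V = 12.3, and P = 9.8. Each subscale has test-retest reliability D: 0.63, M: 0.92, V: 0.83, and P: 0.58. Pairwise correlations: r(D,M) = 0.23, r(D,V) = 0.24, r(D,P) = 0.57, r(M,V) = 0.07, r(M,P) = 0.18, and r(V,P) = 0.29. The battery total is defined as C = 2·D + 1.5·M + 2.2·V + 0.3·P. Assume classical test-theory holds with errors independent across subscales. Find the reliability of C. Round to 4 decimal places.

0.8065

Var(C) = 2²·14.1² + 1.5²·4.3² + 2.2²·12.3² + 0.3²·9.8² + 2·[3·14.1·4.3·0.23 + 4.4·14.1·12.3·0.24 + 0.6·14.1·9.8·0.57 + 3.3·4.3·12.3·0.07 + 0.45·4.3·9.8·0.18 + 0.66·12.3·9.8·0.29] = 1577.73 + 621.873 = 2199.6.
Because errors are independent across components, Cov(Tᵢ,Tⱼ) = Cov(Xᵢ,Xⱼ); the off-diagonal part of the true-score variance is the same as above.
True-score variance = [2²·14.1²·0.63 + 1.5²·4.3²·0.92 + 2.2²·12.3²·0.83 + 0.3²·9.8²·0.58] + 621.873 = 1152.05 + 621.873 = 1773.92.
Reliability = 1773.92 / 2199.6 = 0.8065.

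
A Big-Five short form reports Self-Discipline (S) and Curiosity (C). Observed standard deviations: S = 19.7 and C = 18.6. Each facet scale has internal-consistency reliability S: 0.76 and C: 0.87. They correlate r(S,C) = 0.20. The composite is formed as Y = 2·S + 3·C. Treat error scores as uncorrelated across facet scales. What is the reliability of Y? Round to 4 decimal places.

0.8598

Var(Y) = 2²·19.7² + 3²·18.6² + 2·[6·19.7·18.6·0.20] = 4666 + 879.408 = 5545.41.
With uncorrelated errors the cross-covariances are all true-score covariance, so they carry over unchanged; only the diagonal terms shrink to ρᵢσᵢ².
True-score variance = [2²·19.7²·0.76 + 3²·18.6²·0.87] + 879.408 = 3888.66 + 879.408 = 4768.07.
Reliability = 4768.07 / 5545.41 = 0.8598.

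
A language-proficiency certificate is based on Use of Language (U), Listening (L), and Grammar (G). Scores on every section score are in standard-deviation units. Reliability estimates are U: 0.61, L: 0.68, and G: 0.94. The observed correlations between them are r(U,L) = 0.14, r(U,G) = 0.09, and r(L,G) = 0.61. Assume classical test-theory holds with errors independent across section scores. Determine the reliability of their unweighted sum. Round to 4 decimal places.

0.8355

Var(U+L+G) = 3 + 2·[0.14 + 0.09 + 0.61] = 3 + 1.68 = 4.68.
Because errors are independent across components, Cov(Tᵢ,Tⱼ) = Cov(Xᵢ,Xⱼ); the off-diagonal part of the true-score variance is the same as above.
True-score variance = [0.61 + 0.68 + 0.94] + 1.68 = 2.23 + 1.68 = 3.91.
Reliability = 3.91 / 4.68 = 0.8355.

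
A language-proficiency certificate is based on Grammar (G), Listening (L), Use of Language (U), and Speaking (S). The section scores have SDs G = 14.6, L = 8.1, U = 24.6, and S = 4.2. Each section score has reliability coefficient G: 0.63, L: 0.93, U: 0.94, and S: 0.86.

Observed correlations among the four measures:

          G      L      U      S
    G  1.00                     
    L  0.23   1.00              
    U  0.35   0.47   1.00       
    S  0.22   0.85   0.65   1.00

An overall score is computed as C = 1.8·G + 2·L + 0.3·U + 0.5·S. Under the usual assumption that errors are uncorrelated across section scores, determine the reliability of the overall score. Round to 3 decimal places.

0.822

Var(C) = 1.8²·14.6² + 2²·8.1² + 0.3²·24.6² + 0.5²·4.2² + 2·[3.6·14.6·8.1·0.23 + 0.54·14.6·24.6·0.35 + 0.9·14.6·4.2·0.22 + 0.6·8.1·24.6·0.47 + 8.1·4.2·0.85 + 0.15·24.6·4.2·0.65] = 1011.95 + 546.248 = 1558.2.
With uncorrelated errors the cross-covariances are all true-score covariance, so they carry over unchanged; only the diagonal terms shrink to ρᵢσᵢ².
True-score variance = [1.8²·14.6²·0.63 + 2²·8.1²·0.93 + 0.3²·24.6²·0.94 + 0.5²·4.2²·0.86] + 546.248 = 734.161 + 546.248 = 1280.41.
Reliability = 1280.41 / 1558.2 = 0.822.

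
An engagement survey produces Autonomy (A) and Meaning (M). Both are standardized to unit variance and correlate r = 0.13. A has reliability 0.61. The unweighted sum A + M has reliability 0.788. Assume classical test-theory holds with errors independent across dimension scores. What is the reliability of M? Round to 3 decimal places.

Var(A+M) = 2 + 2·0.13 = 2.260.
True-score variance = ρ_A + ρ_M + 2·0.13, so 0.788 = (0.61 + ρ_M + 0.26) / 2.260.
ρ_M = 0.788·2.260 − 0.61 − 0.26 = 0.911.

0.911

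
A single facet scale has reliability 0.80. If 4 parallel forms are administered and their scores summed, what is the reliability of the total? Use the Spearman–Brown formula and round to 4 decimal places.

0.9412

ρ_k = kρ / (1 + (k−1)ρ) = 4·0.80 / (1 + 3·0.80) = 3.200 / 3.400 = 0.9412.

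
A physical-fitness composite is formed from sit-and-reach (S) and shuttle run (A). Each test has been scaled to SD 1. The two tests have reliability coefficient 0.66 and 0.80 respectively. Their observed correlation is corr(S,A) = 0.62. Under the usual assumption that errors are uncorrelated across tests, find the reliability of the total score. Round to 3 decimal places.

0.833

Var(S+A) = 2 + 2·[0.62] = 2 + 1.24 = 3.24.
With uncorrelated errors the cross-covariances are all true-score covariance, so they carry over unchanged; only the diagonal terms shrink to ρᵢσᵢ².
True-score variance = [0.66 + 0.80] + 1.24 = 1.46 + 1.24 = 2.7.
Reliability = 2.7 / 3.24 = 0.833.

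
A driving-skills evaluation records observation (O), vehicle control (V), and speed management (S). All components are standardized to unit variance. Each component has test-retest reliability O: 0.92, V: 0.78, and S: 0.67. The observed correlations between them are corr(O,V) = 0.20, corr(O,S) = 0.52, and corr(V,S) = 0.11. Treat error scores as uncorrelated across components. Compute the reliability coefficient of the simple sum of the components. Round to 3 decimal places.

Var(O+V+S) = 3 + 2·[0.20 + 0.52 + 0.11] = 3 + 1.66 = 4.66.
Under uncorrelated errors the observed covariances equal the true-score covariances, so only the own-variance terms attenuate.
True-score variance = [0.92 + 0.78 + 0.67] + 1.66 = 2.37 + 1.66 = 4.03.
Reliability = 4.03 / 4.66 = 0.865.

0.865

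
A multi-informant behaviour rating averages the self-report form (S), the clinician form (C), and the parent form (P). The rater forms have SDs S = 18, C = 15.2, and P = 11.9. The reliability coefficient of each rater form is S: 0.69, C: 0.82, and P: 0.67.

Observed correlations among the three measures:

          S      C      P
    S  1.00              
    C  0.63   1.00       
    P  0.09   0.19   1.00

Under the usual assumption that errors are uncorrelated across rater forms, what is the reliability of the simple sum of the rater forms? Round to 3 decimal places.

0.836

Var(S+C+P) = 18² + 15.2² + 11.9² + 2·[18·15.2·0.63 + 18·11.9·0.09 + 15.2·11.9·0.19] = 696.65 + 452.026 = 1148.68.
Under uncorrelated errors the observed covariances equal the true-score covariances, so only the own-variance terms attenuate.
True-score variance = [18²·0.69 + 15.2²·0.82 + 11.9²·0.67] + 452.026 = 507.891 + 452.026 = 959.918.
Reliability = 959.918 / 1148.68 = 0.836.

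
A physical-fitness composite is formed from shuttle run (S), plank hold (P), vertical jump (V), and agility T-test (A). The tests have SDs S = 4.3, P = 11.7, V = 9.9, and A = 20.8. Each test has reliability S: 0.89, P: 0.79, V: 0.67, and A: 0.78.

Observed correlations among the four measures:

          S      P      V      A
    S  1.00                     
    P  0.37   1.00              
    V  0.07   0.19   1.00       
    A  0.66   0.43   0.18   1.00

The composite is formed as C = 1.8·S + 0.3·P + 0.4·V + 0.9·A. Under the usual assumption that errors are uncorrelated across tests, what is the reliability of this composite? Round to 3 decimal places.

Var(C) = 1.8²·4.3² + 0.3²·11.7² + 0.4²·9.9² + 0.9²·20.8² + 2·[0.54·4.3·11.7·0.37 + 0.72·4.3·9.9·0.07 + 1.62·4.3·20.8·0.66 + 0.12·11.7·9.9·0.19 + 0.27·11.7·20.8·0.43 + 0.36·9.9·20.8·0.18] = 438.348 + 304.131 = 742.478.
Because errors are independent across components, Cov(Tᵢ,Tⱼ) = Cov(Xᵢ,Xⱼ); the off-diagonal part of the true-score variance is the same as above.
True-score variance = [1.8²·4.3²·0.89 + 0.3²·11.7²·0.79 + 0.4²·9.9²·0.67 + 0.9²·20.8²·0.78] + 304.131 = 346.899 + 304.131 = 651.03.
Reliability = 651.03 / 742.478 = 0.877.

0.877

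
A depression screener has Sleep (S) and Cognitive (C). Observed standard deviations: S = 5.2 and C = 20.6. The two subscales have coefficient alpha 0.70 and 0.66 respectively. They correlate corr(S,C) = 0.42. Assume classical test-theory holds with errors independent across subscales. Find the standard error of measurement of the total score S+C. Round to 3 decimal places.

Var(total) = 451.4 + 89.9808 = 541.381.
True-score variance = 299.006 + 89.9808 = 388.986, so reliability = 0.7185.
Error variance = 541.381 − 388.986 = 152.394; SEM = √152.394 = 12.345.

12.345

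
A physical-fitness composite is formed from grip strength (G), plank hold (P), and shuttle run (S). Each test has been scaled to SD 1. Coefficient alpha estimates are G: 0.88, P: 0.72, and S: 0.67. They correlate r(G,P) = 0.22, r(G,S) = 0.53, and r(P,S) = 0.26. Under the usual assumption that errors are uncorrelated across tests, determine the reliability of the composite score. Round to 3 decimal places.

0.855

Var(G+P+S) = 3 + 2·[0.22 + 0.53 + 0.26] = 3 + 2.02 = 5.02.
With uncorrelated errors the cross-covariances are all true-score covariance, so they carry over unchanged; only the diagonal terms shrink to ρᵢσᵢ².
True-score variance = [0.88 + 0.72 + 0.67] + 2.02 = 2.27 + 2.02 = 4.29.
Reliability = 4.29 / 5.02 = 0.855.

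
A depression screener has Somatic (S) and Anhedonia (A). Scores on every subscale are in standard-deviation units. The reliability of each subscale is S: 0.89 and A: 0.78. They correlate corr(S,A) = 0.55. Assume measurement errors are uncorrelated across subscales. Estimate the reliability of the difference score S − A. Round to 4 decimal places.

0.6333

Var(S−A) = 1 + 1 − 2·0.55 = 2 − 1.1 = 0.9.
With uncorrelated errors the cross-covariances are all true-score covariance, so they carry over unchanged; only the diagonal terms shrink to ρᵢσᵢ².
True-score variance = [0.89 + 0.78] − 1.1 = 1.67 − 1.1 = 0.57.
Reliability = 0.57 / 0.9 = 0.6333.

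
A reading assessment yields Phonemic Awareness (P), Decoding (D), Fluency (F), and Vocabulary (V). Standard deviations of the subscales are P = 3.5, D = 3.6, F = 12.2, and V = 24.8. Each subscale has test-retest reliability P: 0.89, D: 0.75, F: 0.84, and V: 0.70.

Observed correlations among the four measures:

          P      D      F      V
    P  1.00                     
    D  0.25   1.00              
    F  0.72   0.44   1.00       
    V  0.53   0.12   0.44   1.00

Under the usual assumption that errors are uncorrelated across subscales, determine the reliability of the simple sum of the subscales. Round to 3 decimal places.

0.833

Var(P+D+F+V) = 3.5² + 3.6² + 12.2² + 24.8² + 2·[3.5·3.6·0.25 + 3.5·12.2·0.72 + 3.5·24.8·0.53 + 3.6·12.2·0.44 + 3.6·24.8·0.12 + 12.2·24.8·0.44] = 789.09 + 486.126 = 1275.22.
Because errors are independent across components, Cov(Tᵢ,Tⱼ) = Cov(Xᵢ,Xⱼ); the off-diagonal part of the true-score variance is the same as above.
True-score variance = [3.5²·0.89 + 3.6²·0.75 + 12.2²·0.84 + 24.8²·0.70] + 486.126 = 576.176 + 486.126 = 1062.3.
Reliability = 1062.3 / 1275.22 = 0.833.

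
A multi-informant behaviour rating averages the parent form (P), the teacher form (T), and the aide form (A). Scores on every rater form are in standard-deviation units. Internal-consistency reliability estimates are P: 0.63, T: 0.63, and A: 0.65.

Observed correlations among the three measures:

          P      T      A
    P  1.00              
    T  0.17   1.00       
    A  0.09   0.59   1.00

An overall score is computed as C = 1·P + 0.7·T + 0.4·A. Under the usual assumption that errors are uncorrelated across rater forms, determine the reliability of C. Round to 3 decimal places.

0.735

Var(C) = 1 + 0.7² + 0.4² + 2·[0.7·0.17 + 0.4·0.09 + 0.28·0.59] = 1.65 + 0.6404 = 2.2904.
Because errors are independent across components, Cov(Tᵢ,Tⱼ) = Cov(Xᵢ,Xⱼ); the off-diagonal part of the true-score variance is the same as above.
True-score variance = [0.63 + 0.7²·0.63 + 0.4²·0.65] + 0.6404 = 1.0427 + 0.6404 = 1.6831.
Reliability = 1.6831 / 2.2904 = 0.735.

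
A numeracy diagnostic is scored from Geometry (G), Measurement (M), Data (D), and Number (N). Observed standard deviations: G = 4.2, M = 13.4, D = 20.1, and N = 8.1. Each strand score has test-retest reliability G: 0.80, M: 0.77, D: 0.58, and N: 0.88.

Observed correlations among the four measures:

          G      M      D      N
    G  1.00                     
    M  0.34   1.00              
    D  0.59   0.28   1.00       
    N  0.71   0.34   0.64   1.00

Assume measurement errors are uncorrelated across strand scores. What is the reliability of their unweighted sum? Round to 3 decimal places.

Var(G+M+D+N) = 4.2² + 13.4² + 20.1² + 8.1² + 2·[4.2·13.4·0.34 + 4.2·20.1·0.59 + 4.2·8.1·0.71 + 13.4·20.1·0.28 + 13.4·8.1·0.34 + 20.1·8.1·0.64] = 666.82 + 619.229 = 1286.05.
Because errors are independent across components, Cov(Tᵢ,Tⱼ) = Cov(Xᵢ,Xⱼ); the off-diagonal part of the true-score variance is the same as above.
True-score variance = [4.2²·0.80 + 13.4²·0.77 + 20.1²·0.58 + 8.1²·0.88] + 619.229 = 444.436 + 619.229 = 1063.66.
Reliability = 1063.66 / 1286.05 = 0.827.

0.827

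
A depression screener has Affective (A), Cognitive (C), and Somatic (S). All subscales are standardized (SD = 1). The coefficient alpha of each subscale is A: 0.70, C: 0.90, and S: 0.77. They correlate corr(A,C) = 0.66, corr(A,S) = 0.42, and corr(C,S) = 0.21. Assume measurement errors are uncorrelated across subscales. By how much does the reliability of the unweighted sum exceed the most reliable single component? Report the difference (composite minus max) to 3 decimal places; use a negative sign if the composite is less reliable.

Var(sum) = 3 + 2.58 = 5.58; true-score variance = 2.37 + 2.58 = 4.95; composite reliability = 0.8871.
Max component reliability = 0.9000.
Difference = 0.8871 − 0.9000 = -0.013.

-0.013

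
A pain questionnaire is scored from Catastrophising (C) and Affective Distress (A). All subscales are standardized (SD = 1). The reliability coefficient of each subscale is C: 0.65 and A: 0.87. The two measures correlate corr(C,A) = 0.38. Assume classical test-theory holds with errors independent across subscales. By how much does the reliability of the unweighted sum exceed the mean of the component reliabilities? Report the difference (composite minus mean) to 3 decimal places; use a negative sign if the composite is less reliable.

0.066

Var(sum) = 2 + 0.76 = 2.76; true-score variance = 1.52 + 0.76 = 2.28; composite reliability = 0.8261.
Mean component reliability = 0.7600.
Difference = 0.8261 − 0.7600 = 0.066.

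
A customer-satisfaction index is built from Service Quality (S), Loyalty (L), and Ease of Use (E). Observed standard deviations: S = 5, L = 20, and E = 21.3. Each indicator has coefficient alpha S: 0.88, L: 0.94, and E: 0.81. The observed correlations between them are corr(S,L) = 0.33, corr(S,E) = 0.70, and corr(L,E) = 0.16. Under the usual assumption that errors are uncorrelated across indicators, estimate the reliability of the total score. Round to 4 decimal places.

0.9080

Var(S+L+E) = 5² + 20² + 21.3² + 2·[5·20·0.33 + 5·21.3·0.70 + 20·21.3·0.16] = 878.69 + 351.42 = 1230.11.
Because errors are independent across components, Cov(Tᵢ,Tⱼ) = Cov(Xᵢ,Xⱼ); the off-diagonal part of the true-score variance is the same as above.
True-score variance = [5²·0.88 + 20²·0.94 + 21.3²·0.81] + 351.42 = 765.489 + 351.42 = 1116.91.
Reliability = 1116.91 / 1230.11 = 0.9080.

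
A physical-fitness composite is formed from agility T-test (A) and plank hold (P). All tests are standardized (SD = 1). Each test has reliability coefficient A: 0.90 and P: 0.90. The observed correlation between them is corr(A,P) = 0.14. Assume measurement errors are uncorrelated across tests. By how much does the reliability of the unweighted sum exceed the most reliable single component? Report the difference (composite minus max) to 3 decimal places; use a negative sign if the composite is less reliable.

0.012

Var(sum) = 2 + 0.28 = 2.28; true-score variance = 1.8 + 0.28 = 2.08; composite reliability = 0.9123.
Max component reliability = 0.9000.
Difference = 0.9123 − 0.9000 = 0.012.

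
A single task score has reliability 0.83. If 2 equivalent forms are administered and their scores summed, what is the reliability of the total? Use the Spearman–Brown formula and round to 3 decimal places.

ρ_k = kρ / (1 + (k−1)ρ) = 2·0.83 / (1 + 1·0.83) = 1.660 / 1.830 = 0.907.

0.907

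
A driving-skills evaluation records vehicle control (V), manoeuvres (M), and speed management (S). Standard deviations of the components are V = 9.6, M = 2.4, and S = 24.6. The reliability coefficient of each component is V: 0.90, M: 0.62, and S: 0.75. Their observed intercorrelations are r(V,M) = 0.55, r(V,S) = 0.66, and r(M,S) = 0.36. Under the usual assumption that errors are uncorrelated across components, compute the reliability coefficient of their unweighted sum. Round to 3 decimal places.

0.850

Var(V+M+S) = 9.6² + 2.4² + 24.6² + 2·[9.6·2.4·0.55 + 9.6·24.6·0.66 + 2.4·24.6·0.36] = 703.08 + 379.584 = 1082.66.
Under uncorrelated errors the observed covariances equal the true-score covariances, so only the own-variance terms attenuate.
True-score variance = [9.6²·0.90 + 2.4²·0.62 + 24.6²·0.75] + 379.584 = 540.385 + 379.584 = 919.969.
Reliability = 919.969 / 1082.66 = 0.850.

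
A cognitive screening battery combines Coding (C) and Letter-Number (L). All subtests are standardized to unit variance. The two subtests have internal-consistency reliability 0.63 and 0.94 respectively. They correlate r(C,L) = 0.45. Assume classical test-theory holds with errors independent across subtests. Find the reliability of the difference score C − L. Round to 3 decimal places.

Var(C−L) = 1 + 1 − 2·0.45 = 2 − 0.9 = 1.1.
Because errors are independent across components, Cov(Tᵢ,Tⱼ) = Cov(Xᵢ,Xⱼ); the off-diagonal part of the true-score variance is the same as above.
True-score variance = [0.63 + 0.94] − 0.9 = 1.57 − 0.9 = 0.67.
Reliability = 0.67 / 1.1 = 0.609.

0.609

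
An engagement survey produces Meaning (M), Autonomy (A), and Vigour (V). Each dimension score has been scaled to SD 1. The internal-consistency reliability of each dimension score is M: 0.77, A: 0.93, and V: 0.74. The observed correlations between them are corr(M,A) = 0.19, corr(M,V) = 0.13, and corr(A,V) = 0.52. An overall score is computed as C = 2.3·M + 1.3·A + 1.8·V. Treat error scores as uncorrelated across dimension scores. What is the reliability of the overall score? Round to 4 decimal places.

0.8535

Var(C) = 2.3² + 1.3² + 1.8² + 2·[2.99·0.19 + 4.14·0.13 + 2.34·0.52] = 10.22 + 4.6462 = 14.8662.
Under uncorrelated errors the observed covariances equal the true-score covariances, so only the own-variance terms attenuate.
True-score variance = [2.3²·0.77 + 1.3²·0.93 + 1.8²·0.74] + 4.6462 = 8.0426 + 4.6462 = 12.6888.
Reliability = 12.6888 / 14.8662 = 0.8535.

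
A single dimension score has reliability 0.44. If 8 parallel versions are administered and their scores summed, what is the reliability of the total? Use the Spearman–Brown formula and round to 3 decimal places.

ρ_k = kρ / (1 + (k−1)ρ) = 8·0.44 / (1 + 7·0.44) = 3.520 / 4.080 = 0.863.

0.863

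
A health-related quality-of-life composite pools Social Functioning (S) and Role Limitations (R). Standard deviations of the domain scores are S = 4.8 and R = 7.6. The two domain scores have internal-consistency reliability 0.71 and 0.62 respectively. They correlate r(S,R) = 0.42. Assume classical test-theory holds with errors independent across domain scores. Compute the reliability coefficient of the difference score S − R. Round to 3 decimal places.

Var(S−R) = 4.8² + 7.6² − 2·4.8·7.6·0.42 = 80.8 − 30.6432 = 50.1568.
With uncorrelated errors the cross-covariances are all true-score covariance, so they carry over unchanged; only the diagonal terms shrink to ρᵢσᵢ².
True-score variance = [4.8²·0.71 + 7.6²·0.62] − 30.6432 = 52.1696 − 30.6432 = 21.5264.
Reliability = 21.5264 / 50.1568 = 0.429.

0.429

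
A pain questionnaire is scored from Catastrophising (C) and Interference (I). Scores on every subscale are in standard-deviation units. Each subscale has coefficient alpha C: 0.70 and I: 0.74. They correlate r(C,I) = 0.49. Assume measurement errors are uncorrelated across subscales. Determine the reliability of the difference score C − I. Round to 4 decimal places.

Var(C−I) = 1 + 1 − 2·0.49 = 2 − 0.98 = 1.02.
Under uncorrelated errors the observed covariances equal the true-score covariances, so only the own-variance terms attenuate.
True-score variance = [0.70 + 0.74] − 0.98 = 1.44 − 0.98 = 0.46.
Reliability = 0.46 / 1.02 = 0.4510.

0.4510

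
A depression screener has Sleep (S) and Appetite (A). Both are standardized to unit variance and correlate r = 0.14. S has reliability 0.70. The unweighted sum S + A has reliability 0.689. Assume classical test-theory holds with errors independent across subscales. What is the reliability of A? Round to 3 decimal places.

Var(S+A) = 2 + 2·0.14 = 2.280.
True-score variance = ρ_S + ρ_A + 2·0.14, so 0.689 = (0.70 + ρ_A + 0.28) / 2.280.
ρ_A = 0.689·2.280 − 0.70 − 0.28 = 0.591.

0.591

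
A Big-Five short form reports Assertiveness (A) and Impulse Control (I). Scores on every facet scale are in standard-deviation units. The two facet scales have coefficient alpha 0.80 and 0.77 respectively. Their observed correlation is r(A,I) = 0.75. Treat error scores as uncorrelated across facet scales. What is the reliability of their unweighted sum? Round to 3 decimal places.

0.877

Var(A+I) = 2 + 2·[0.75] = 2 + 1.5 = 3.5.
With uncorrelated errors the cross-covariances are all true-score covariance, so they carry over unchanged; only the diagonal terms shrink to ρᵢσᵢ².
True-score variance = [0.80 + 0.77] + 1.5 = 1.57 + 1.5 = 3.07.
Reliability = 3.07 / 3.5 = 0.877.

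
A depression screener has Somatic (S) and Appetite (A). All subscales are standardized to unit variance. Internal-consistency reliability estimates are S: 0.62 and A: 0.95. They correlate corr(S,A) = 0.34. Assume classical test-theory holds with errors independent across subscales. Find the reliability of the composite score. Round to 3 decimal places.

Var(S+A) = 2 + 2·[0.34] = 2 + 0.68 = 2.68.
With uncorrelated errors the cross-covariances are all true-score covariance, so they carry over unchanged; only the diagonal terms shrink to ρᵢσᵢ².
True-score variance = [0.62 + 0.95] + 0.68 = 1.57 + 0.68 = 2.25.
Reliability = 2.25 / 2.68 = 0.840.

0.840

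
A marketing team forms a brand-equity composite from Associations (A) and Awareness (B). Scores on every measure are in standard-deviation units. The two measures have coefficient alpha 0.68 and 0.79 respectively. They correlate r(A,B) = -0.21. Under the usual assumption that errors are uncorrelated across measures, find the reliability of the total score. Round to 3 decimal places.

0.665

Var(A+B) = 2 + 2·[(-0.21)] = 2 − 0.42 = 1.58.
Because errors are independent across components, Cov(Tᵢ,Tⱼ) = Cov(Xᵢ,Xⱼ); the off-diagonal part of the true-score variance is the same as above.
True-score variance = [0.68 + 0.79] − 0.42 = 1.47 − 0.42 = 1.05.
Reliability = 1.05 / 1.58 = 0.665.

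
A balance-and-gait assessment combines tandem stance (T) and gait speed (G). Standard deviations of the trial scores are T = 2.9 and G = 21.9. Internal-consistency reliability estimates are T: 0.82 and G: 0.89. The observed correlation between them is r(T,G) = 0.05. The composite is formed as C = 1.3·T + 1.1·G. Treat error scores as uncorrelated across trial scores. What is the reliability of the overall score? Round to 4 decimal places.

0.8900

Var(C) = 1.3²·2.9² + 1.1²·21.9² + 2·[1.43·2.9·21.9·0.05] = 594.541 + 9.08193 = 603.623.
With uncorrelated errors the cross-covariances are all true-score covariance, so they carry over unchanged; only the diagonal terms shrink to ρᵢσᵢ².
True-score variance = [1.3²·2.9²·0.82 + 1.1²·21.9²·0.89] + 9.08193 = 528.147 + 9.08193 = 537.229.
Reliability = 537.229 / 603.623 = 0.8900.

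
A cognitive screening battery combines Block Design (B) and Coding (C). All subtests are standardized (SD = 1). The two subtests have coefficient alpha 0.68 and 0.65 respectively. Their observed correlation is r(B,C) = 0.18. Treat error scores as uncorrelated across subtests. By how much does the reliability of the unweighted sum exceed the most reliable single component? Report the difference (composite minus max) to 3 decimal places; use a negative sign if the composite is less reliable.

0.036

Var(sum) = 2 + 0.36 = 2.36; true-score variance = 1.33 + 0.36 = 1.69; composite reliability = 0.7161.
Max component reliability = 0.6800.
Difference = 0.7161 − 0.6800 = 0.036.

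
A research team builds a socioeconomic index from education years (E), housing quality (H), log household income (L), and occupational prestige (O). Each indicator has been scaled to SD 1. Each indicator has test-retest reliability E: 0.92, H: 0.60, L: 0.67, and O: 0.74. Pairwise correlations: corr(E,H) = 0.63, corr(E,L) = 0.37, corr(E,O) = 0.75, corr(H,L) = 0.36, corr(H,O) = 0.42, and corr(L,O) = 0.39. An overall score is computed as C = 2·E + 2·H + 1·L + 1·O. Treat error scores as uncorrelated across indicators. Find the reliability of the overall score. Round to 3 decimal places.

0.893

Var(C) = 2² + 2² + 1 + 1 + 2·[4·0.63 + 2·0.37 + 2·0.75 + 2·0.36 + 2·0.42 + 0.39] = 10 + 13.42 = 23.42.
Because errors are independent across components, Cov(Tᵢ,Tⱼ) = Cov(Xᵢ,Xⱼ); the off-diagonal part of the true-score variance is the same as above.
True-score variance = [2²·0.92 + 2²·0.60 + 0.67 + 0.74] + 13.42 = 7.49 + 13.42 = 20.91.
Reliability = 20.91 / 23.42 = 0.893.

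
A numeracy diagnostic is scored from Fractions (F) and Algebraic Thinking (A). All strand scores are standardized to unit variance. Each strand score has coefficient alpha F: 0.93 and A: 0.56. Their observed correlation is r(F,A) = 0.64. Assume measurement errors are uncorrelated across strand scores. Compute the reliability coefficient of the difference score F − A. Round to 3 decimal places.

Var(F−A) = 1 + 1 − 2·0.64 = 2 − 1.28 = 0.72.
With uncorrelated errors the cross-covariances are all true-score covariance, so they carry over unchanged; only the diagonal terms shrink to ρᵢσᵢ².
True-score variance = [0.93 + 0.56] − 1.28 = 1.49 − 1.28 = 0.21.
Reliability = 0.21 / 0.72 = 0.292.

0.292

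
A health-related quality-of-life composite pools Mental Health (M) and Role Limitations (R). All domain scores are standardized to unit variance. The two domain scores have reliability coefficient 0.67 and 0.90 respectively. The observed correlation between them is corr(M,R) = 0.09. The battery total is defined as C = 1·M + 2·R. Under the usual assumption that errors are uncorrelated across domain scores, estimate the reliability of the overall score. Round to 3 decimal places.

0.864

Var(C) = 1 + 2² + 2·[2·0.09] = 5 + 0.36 = 5.36.
Because errors are independent across components, Cov(Tᵢ,Tⱼ) = Cov(Xᵢ,Xⱼ); the off-diagonal part of the true-score variance is the same as above.
True-score variance = [0.67 + 2²·0.90] + 0.36 = 4.27 + 0.36 = 4.63.
Reliability = 4.63 / 5.36 = 0.864.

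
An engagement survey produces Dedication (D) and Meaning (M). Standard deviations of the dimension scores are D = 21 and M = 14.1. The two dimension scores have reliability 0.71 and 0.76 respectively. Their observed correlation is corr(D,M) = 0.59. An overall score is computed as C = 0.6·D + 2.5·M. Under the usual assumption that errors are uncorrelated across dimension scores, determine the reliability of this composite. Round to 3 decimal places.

0.821

Var(C) = 0.6²·21² + 2.5²·14.1² + 2·[1.5·21·14.1·0.59] = 1401.32 + 524.097 = 1925.42.
With uncorrelated errors the cross-covariances are all true-score covariance, so they carry over unchanged; only the diagonal terms shrink to ρᵢσᵢ².
True-score variance = [0.6²·21²·0.71 + 2.5²·14.1²·0.76] + 524.097 = 1057.07 + 524.097 = 1581.16.
Reliability = 1581.16 / 1925.42 = 0.821.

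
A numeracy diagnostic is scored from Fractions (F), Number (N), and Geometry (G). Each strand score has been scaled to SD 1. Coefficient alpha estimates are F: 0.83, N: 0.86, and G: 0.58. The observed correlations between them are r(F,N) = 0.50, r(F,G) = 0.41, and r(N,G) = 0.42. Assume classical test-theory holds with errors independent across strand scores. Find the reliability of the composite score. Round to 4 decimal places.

Var(F+N+G) = 3 + 2·[0.50 + 0.41 + 0.42] = 3 + 2.66 = 5.66.
Because errors are independent across components, Cov(Tᵢ,Tⱼ) = Cov(Xᵢ,Xⱼ); the off-diagonal part of the true-score variance is the same as above.
True-score variance = [0.83 + 0.86 + 0.58] + 2.66 = 2.27 + 2.66 = 4.93.
Reliability = 4.93 / 5.66 = 0.8710.

0.8710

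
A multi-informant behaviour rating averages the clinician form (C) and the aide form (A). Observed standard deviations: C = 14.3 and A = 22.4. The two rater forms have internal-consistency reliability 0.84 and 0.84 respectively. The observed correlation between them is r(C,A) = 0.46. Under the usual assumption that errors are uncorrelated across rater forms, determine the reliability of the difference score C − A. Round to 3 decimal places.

0.725

Var(C−A) = 14.3² + 22.4² − 2·14.3·22.4·0.46 = 706.25 − 294.694 = 411.556.
Under uncorrelated errors the observed covariances equal the true-score covariances, so only the own-variance terms attenuate.
True-score variance = [14.3²·0.84 + 22.4²·0.84] − 294.694 = 593.25 − 294.694 = 298.556.
Reliability = 298.556 / 411.556 = 0.725.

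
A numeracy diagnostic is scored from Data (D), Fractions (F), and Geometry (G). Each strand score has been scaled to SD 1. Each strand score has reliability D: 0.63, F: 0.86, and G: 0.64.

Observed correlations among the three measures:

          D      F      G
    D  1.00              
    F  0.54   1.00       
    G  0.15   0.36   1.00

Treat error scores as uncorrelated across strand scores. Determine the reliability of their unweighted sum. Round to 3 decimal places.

0.829

Var(D+F+G) = 3 + 2·[0.54 + 0.15 + 0.36] = 3 + 2.1 = 5.1.
Under uncorrelated errors the observed covariances equal the true-score covariances, so only the own-variance terms attenuate.
True-score variance = [0.63 + 0.86 + 0.64] + 2.1 = 2.13 + 2.1 = 4.23.
Reliability = 4.23 / 5.1 = 0.829.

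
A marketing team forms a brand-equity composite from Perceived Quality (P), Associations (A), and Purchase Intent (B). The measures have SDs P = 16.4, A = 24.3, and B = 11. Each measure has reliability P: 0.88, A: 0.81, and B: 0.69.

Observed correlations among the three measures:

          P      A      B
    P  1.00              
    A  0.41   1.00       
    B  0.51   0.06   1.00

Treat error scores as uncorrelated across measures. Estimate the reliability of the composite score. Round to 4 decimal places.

Var(P+A+B) = 16.4² + 24.3² + 11² + 2·[16.4·24.3·0.41 + 16.4·11·0.51 + 24.3·11·0.06] = 980.45 + 542.87 = 1523.32.
Under uncorrelated errors the observed covariances equal the true-score covariances, so only the own-variance terms attenuate.
True-score variance = [16.4²·0.88 + 24.3²·0.81 + 11²·0.69] + 542.87 = 798.472 + 542.87 = 1341.34.
Reliability = 1341.34 / 1523.32 = 0.8805.

0.8805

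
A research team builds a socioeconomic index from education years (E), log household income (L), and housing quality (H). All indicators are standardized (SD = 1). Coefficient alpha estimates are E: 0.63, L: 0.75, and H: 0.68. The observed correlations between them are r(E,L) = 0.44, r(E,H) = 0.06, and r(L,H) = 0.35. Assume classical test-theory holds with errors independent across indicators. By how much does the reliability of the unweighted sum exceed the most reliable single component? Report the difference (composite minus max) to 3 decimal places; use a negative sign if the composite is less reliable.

0.050

Var(sum) = 3 + 1.7 = 4.7; true-score variance = 2.06 + 1.7 = 3.76; composite reliability = 0.8000.
Max component reliability = 0.7500.
Difference = 0.8000 − 0.7500 = 0.050.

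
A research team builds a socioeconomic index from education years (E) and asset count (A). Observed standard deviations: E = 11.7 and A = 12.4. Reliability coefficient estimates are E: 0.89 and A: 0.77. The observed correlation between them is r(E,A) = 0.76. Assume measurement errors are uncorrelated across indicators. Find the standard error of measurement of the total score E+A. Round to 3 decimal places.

7.101

Var(total) = 290.65 + 220.522 = 511.172.
True-score variance = 240.227 + 220.522 = 460.749, so reliability = 0.9014.
Error variance = 511.172 − 460.749 = 50.4227; SEM = √50.4227 = 7.101.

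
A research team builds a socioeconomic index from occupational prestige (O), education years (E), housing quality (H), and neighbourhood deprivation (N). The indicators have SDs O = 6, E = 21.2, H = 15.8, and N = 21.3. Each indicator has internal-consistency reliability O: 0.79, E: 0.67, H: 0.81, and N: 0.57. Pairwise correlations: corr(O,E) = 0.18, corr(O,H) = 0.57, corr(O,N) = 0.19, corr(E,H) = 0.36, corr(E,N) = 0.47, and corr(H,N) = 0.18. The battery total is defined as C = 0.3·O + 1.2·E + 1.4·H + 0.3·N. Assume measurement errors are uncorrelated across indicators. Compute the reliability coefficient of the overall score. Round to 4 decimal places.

0.8250

Var(C) = 0.3²·6² + 1.2²·21.2² + 1.4²·15.8² + 0.3²·21.3² + 2·[0.36·6·21.2·0.18 + 0.42·6·15.8·0.57 + 0.09·6·21.3·0.19 + 1.68·21.2·15.8·0.36 + 0.36·21.2·21.3·0.47 + 0.42·15.8·21.3·0.18] = 1180.56 + 675.106 = 1855.67.
Because errors are independent across components, Cov(Tᵢ,Tⱼ) = Cov(Xᵢ,Xⱼ); the off-diagonal part of the true-score variance is the same as above.
True-score variance = [0.3²·6²·0.79 + 1.2²·21.2²·0.67 + 1.4²·15.8²·0.81 + 0.3²·21.3²·0.57] + 675.106 = 855.782 + 675.106 = 1530.89.
Reliability = 1530.89 / 1855.67 = 0.8250.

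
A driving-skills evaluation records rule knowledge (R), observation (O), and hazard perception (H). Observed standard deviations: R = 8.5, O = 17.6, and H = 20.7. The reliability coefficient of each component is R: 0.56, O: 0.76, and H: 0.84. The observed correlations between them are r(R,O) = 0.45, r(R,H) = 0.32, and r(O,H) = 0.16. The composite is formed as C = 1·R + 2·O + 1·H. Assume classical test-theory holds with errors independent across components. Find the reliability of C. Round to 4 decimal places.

Var(C) = 8.5² + 2²·17.6² + 20.7² + 2·[2·8.5·17.6·0.45 + 8.5·20.7·0.32 + 2·17.6·20.7·0.16] = 1739.78 + 615.053 = 2354.83.
Under uncorrelated errors the observed covariances equal the true-score covariances, so only the own-variance terms attenuate.
True-score variance = [8.5²·0.56 + 2²·17.6²·0.76 + 20.7²·0.84] + 615.053 = 1342.06 + 615.053 = 1957.11.
Reliability = 1957.11 / 2354.83 = 0.8311.

0.8311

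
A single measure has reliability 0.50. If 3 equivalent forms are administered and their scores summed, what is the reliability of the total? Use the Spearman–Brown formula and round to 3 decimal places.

0.750

ρ_k = kρ / (1 + (k−1)ρ) = 3·0.50 / (1 + 2·0.50) = 1.500 / 2.000 = 0.750.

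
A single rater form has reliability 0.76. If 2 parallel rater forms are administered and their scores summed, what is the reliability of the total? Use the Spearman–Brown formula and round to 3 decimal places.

ρ_k = kρ / (1 + (k−1)ρ) = 2·0.76 / (1 + 1·0.76) = 1.520 / 1.760 = 0.864.

0.864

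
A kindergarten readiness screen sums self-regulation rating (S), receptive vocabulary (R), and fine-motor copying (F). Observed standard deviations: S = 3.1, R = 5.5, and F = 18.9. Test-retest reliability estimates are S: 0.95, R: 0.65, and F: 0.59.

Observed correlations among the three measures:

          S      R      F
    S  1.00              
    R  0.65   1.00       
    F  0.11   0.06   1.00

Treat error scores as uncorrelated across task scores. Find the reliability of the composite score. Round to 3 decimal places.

0.646

Var(S+R+F) = 3.1² + 5.5² + 18.9² + 2·[3.1·5.5·0.65 + 3.1·18.9·0.11 + 5.5·18.9·0.06] = 397.07 + 47.5288 = 444.599.
With uncorrelated errors the cross-covariances are all true-score covariance, so they carry over unchanged; only the diagonal terms shrink to ρᵢσᵢ².
True-score variance = [3.1²·0.95 + 5.5²·0.65 + 18.9²·0.59] + 47.5288 = 239.546 + 47.5288 = 287.075.
Reliability = 287.075 / 444.599 = 0.646.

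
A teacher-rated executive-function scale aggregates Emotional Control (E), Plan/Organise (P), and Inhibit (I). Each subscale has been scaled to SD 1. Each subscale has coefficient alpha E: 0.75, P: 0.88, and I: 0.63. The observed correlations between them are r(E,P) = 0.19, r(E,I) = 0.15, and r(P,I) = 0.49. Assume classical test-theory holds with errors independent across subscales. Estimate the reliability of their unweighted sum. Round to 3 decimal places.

0.841

Var(E+P+I) = 3 + 2·[0.19 + 0.15 + 0.49] = 3 + 1.66 = 4.66.
With uncorrelated errors the cross-covariances are all true-score covariance, so they carry over unchanged; only the diagonal terms shrink to ρᵢσᵢ².
True-score variance = [0.75 + 0.88 + 0.63] + 1.66 = 2.26 + 1.66 = 3.92.
Reliability = 3.92 / 4.66 = 0.841.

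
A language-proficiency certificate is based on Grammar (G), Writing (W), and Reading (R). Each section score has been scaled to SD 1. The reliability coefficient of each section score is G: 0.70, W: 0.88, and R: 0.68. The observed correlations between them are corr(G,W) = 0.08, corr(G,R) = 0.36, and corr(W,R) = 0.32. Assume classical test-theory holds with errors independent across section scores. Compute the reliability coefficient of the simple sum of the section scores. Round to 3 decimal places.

0.836

Var(G+W+R) = 3 + 2·[0.08 + 0.36 + 0.32] = 3 + 1.52 = 4.52.
With uncorrelated errors the cross-covariances are all true-score covariance, so they carry over unchanged; only the diagonal terms shrink to ρᵢσᵢ².
True-score variance = [0.70 + 0.88 + 0.68] + 1.52 = 2.26 + 1.52 = 3.78.
Reliability = 3.78 / 4.52 = 0.836.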